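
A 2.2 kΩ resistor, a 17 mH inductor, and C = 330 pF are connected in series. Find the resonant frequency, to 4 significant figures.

ω₀ = 1/√(LC) = 1/√(0.017 × 3.3e-10) = 422200 rad/s
f₀ = ω₀/(2π) = 67.20 kHz

67.20 kHz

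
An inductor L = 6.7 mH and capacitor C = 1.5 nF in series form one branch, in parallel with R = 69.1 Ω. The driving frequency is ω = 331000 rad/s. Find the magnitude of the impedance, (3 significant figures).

X_L = ωL = 2220 Ω
X_C = 1/(ωC) = 2010 Ω
Branch 1: Z₁ = R = 69.1 Ω
Branch 2 (series LC): Z₂ = j(X_L − X_C) = j204 Ω
Parallel: Z = Z₁Z₂/(Z₁+Z₂), |Z| = 65.4 Ω, ∠Z = 18.7°

65.4 Ω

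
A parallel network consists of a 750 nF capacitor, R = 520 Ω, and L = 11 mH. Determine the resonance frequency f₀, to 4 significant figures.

1.752 kHz

ω₀ = 1/√(LC) = 1/√(0.011 × 7.5e-07) = 11010 rad/s
f₀ = ω₀/(2π) = 1.752 kHz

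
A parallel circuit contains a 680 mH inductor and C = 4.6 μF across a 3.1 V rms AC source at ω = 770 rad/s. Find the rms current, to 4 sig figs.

5.060 mA

X_L = ωL = 523.6 Ω
X_C = 1/(ωC) = 282.3 Ω
Parallel: admittances add. Y = 1/(jωL) + jωC
Y = (0 + j0.001632) S
|Y| = 0.001632 S → |Z| = 1/|Y| = 612.7 Ω, ∠Z = −∠Y = -90.00°
I = V/|Z| = 3.1/612.7 = 5.060 mA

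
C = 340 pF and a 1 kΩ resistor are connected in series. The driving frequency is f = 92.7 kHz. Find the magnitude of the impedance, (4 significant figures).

5148 Ω

ω = 2πf = 582500 rad/s
X_C = 1/(ωC) = 5050 Ω
Z = 1000 − j5050 Ω
|Z| = √(1000² + 5050²) = 5148 Ω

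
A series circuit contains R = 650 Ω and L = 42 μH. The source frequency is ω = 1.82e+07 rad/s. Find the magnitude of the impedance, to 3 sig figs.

1000 Ω

X_L = ωL = 764 Ω
Z = 650 + j764 Ω
|Z| = √(650² + 764²) = 1000 Ω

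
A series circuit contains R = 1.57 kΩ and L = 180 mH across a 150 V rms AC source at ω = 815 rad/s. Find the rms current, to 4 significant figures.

95.13 mA

X_L = ωL = 146.7 Ω
Z = 1570 + j146.7 Ω
|Z| = √(1570² + 146.7²) = 1577 Ω
I = V/|Z| = 150/1577 = 95.13 mA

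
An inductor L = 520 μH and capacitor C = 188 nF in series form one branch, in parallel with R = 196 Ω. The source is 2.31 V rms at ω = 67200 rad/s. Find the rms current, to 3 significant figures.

X_L = ωL = 34.9 Ω
X_C = 1/(ωC) = 79.2 Ω
Branch 1: Z₁ = R = 196 Ω
Branch 2 (series LC): Z₂ = j(X_L − X_C) = −j44.2 Ω
Parallel: Z = Z₁Z₂/(Z₁+Z₂), |Z| = 43.1 Ω, ∠Z = -77.3°
I = V/|Z| = 2.31/43.1 = 53.6 mA

53.6 mA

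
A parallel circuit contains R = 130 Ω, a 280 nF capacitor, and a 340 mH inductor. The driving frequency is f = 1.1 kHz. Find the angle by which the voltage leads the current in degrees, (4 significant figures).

ω = 2πf = 6912 rad/s
X_L = ωL = 2350 Ω
X_C = 1/(ωC) = 516.7 Ω
Parallel: admittances add. Y = 1/R + 1/(jωL) + jωC
Y = (0.007692 + j0.001510) S
|Y| = 0.007839 S → |Z| = 1/|Y| = 127.6 Ω, ∠Z = −∠Y = -11.10°

-11.10°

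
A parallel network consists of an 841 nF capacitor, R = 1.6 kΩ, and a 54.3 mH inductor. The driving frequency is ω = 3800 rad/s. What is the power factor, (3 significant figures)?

0.354

X_L = ωL = 206 Ω
X_C = 1/(ωC) = 313 Ω
Parallel: admittances add. Y = 1/R + 1/(jωL) + jωC
Y = (0.000625 − j0.00165) S
|Y| = 0.00176 S → |Z| = 1/|Y| = 567 Ω, ∠Z = −∠Y = 69.3°
cos φ = cos(69.3°) = 0.354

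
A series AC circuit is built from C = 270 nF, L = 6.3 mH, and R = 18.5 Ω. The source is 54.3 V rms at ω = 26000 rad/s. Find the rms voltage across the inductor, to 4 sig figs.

314.8 V

X_L = ωL = 163.8 Ω
X_C = 1/(ωC) = 142.5 Ω
Net reactance X = X_L − X_C = 21.35 Ω
Z = 18.50 + j21.35 Ω
|Z| = √(18.50² + 21.35²) = 28.25 Ω
I = V/|Z| = 1.922 A
V_L = I·|Z_L| = 1.922 × 163.8 = 314.8 V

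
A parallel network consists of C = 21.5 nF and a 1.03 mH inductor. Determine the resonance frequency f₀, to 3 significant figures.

ω₀ = 1/√(LC) = 1/√(0.00103 × 2.15e-08) = 212500 rad/s
f₀ = ω₀/(2π) = 33.8 kHz

33.8 kHz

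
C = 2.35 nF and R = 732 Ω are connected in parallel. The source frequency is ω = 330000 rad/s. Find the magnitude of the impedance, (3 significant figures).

637 Ω

X_C = 1/(ωC) = 1290 Ω
Parallel: admittances add. Y = 1/R + jωC
Y = (0.00137 + j0.000775) S
|Y| = 0.00157 S → |Z| = 1/|Y| = 637 Ω, ∠Z = −∠Y = -29.6°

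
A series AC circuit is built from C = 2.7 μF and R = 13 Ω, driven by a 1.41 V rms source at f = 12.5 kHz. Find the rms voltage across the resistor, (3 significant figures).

ω = 2πf = 78540 rad/s
X_C = 1/(ωC) = 4.72 Ω
Z = 13.0 − j4.72 Ω
|Z| = √(13.0² + 4.72²) = 13.8 Ω
I = V/|Z| = 102 mA
V_R = I·|Z_R| = 0.102 × 13.0 = 1.33 V

1.33 V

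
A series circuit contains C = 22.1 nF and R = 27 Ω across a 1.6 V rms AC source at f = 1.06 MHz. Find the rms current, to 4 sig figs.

ω = 2πf = 6.66e+06 rad/s
X_C = 1/(ωC) = 6.794 Ω
Z = 27.00 − j6.794 Ω
|Z| = √(27.00² + 6.794²) = 27.84 Ω
I = V/|Z| = 1.6/27.84 = 57.47 mA

57.47 mA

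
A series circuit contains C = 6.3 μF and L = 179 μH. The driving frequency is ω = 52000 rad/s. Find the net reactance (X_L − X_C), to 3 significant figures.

6.26 Ω

X_L = ωL = 9.31 Ω
X_C = 1/(ωC) = 3.05 Ω
X = 9.31 − 3.05 = 6.26 Ω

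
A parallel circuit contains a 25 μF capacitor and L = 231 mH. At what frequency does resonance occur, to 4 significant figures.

ω₀ = 1/√(LC) = 1/√(0.231 × 2.5e-05) = 416.1 rad/s
f₀ = ω₀/(2π) = 66.23 Hz

66.23 Hz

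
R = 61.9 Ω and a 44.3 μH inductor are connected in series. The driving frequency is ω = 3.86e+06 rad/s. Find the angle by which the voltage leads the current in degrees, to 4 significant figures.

70.10°

X_L = ωL = 171.0 Ω
Z = 61.90 + j171.0 Ω
|Z| = √(61.90² + 171.0²) = 181.9 Ω
∠Z = arctan(171.0/61.90) = 70.10°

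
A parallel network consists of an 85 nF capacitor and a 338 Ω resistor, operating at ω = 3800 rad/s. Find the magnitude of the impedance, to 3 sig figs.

X_C = 1/(ωC) = 3100 Ω
Parallel: admittances add. Y = 1/R + jωC
Y = (0.00296 + j0.000323) S
|Y| = 0.00298 S → |Z| = 1/|Y| = 336 Ω, ∠Z = −∠Y = -6.23°

336 Ω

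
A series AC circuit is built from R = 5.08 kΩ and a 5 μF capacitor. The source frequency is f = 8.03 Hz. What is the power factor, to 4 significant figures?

ω = 2πf = 50.45 rad/s
X_C = 1/(ωC) = 3964 Ω
Z = 5080 − j3964 Ω
|Z| = √(5080² + 3964²) = 6444 Ω
∠Z = arctan(-3964/5080) = -37.97°
cos φ = cos(-37.97°) = 0.7884

0.7884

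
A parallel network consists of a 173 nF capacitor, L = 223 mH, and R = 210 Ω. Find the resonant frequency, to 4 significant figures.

810.3 Hz

ω₀ = 1/√(LC) = 1/√(0.223 × 1.73e-07) = 5091 rad/s
f₀ = ω₀/(2π) = 810.3 Hz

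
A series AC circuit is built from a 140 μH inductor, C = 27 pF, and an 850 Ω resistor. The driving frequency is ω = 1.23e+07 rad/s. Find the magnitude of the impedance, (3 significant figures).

X_L = ωL = 1720 Ω
X_C = 1/(ωC) = 3010 Ω
Net reactance X = X_L − X_C = -1290 Ω
Z = 850 − j1290 Ω
|Z| = √(850² + 1290²) = 1540 Ω

1540 Ω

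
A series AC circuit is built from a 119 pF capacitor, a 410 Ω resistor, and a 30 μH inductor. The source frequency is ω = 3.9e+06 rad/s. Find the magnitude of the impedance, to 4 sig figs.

X_L = ωL = 117.0 Ω
X_C = 1/(ωC) = 2155 Ω
Net reactance X = X_L − X_C = -2038 Ω
Z = 410.0 − j2038 Ω
|Z| = √(410.0² + 2038²) = 2079 Ω

2079 Ω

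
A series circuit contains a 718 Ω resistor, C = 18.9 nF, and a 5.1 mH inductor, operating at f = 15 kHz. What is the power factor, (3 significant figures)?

0.994

ω = 2πf = 94250 rad/s
X_L = ωL = 481 Ω
X_C = 1/(ωC) = 561 Ω
Net reactance X = X_L − X_C = -80.7 Ω
Z = 718 − j80.7 Ω
|Z| = √(718² + 80.7²) = 723 Ω
∠Z = arctan(-80.7/718) = -6.42°
cos φ = cos(-6.42°) = 0.994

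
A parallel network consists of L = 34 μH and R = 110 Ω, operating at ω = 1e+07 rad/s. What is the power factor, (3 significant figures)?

X_L = ωL = 340 Ω
Parallel: admittances add. Y = 1/R + 1/(jωL)
Y = (0.00909 − j0.00294) S
|Y| = 0.00955 S → |Z| = 1/|Y| = 105 Ω, ∠Z = −∠Y = 17.9°
cos φ = cos(17.9°) = 0.951

0.951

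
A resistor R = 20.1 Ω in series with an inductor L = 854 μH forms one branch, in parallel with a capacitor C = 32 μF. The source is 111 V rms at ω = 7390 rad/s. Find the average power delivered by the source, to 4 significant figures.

X_L = ωL = 6.311 Ω
X_C = 1/(ωC) = 4.229 Ω
Branch 1 (R+jX_L): Z₁ = 20.10 + j6.311 Ω, |Z₁| = 21.07 Ω
Branch 2 (−jX_C): Z₂ = −j4.229 Ω
Parallel: Z = Z₁Z₂/(Z₁+Z₂), |Z| = 4.409 Ω, ∠Z = -78.48°
I = V/|Z| = 25.18 A
P = VI cos φ = 111 × 25.18 × cos(-78.48°) = 558.0 W

558.0 W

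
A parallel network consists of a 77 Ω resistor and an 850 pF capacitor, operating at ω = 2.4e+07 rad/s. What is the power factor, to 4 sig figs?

X_C = 1/(ωC) = 49.02 Ω
Parallel: admittances add. Y = 1/R + jωC
Y = (0.01299 + j0.02040) S
|Y| = 0.02418 S → |Z| = 1/|Y| = 41.35 Ω, ∠Z = −∠Y = -57.52°
cos φ = cos(-57.52°) = 0.5370

0.5370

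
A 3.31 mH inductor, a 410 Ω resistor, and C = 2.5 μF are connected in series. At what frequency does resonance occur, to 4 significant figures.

1.750 kHz

ω₀ = 1/√(LC) = 1/√(0.00331 × 2.5e-06) = 10990 rad/s
f₀ = ω₀/(2π) = 1.750 kHz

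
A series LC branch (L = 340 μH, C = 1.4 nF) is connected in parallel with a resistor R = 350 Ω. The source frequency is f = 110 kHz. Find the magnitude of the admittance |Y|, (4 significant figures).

3.120 mS

ω = 2πf = 691200 rad/s
X_L = ωL = 235.0 Ω
X_C = 1/(ωC) = 1033 Ω
Branch 1: Z₁ = R = 350.0 Ω
Branch 2 (series LC): Z₂ = j(X_L − X_C) = −j798.5 Ω
Parallel: Z = Z₁Z₂/(Z₁+Z₂), |Z| = 320.6 Ω, ∠Z = -23.67°
|Y| = 1/|Z| = 3.120 mS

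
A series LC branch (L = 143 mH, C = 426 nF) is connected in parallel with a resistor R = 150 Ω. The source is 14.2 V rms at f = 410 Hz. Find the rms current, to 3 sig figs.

98.2 mA

ω = 2πf = 2576 rad/s
X_L = ωL = 368 Ω
X_C = 1/(ωC) = 911 Ω
Branch 1: Z₁ = R = 150 Ω
Branch 2 (series LC): Z₂ = j(X_L − X_C) = −j543 Ω
Parallel: Z = Z₁Z₂/(Z₁+Z₂), |Z| = 145 Ω, ∠Z = -15.4°
I = V/|Z| = 14.2/145 = 98.2 mA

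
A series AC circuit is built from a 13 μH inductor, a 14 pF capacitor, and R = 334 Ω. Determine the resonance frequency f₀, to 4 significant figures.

11.80 MHz

ω₀ = 1/√(LC) = 1/√(1.3e-05 × 1.4e-11) = 7.412e+07 rad/s
f₀ = ω₀/(2π) = 11.80 MHz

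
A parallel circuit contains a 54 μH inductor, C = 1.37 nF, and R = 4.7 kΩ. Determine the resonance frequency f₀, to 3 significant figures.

ω₀ = 1/√(LC) = 1/√(5.4e-05 × 1.37e-09) = 3.677e+06 rad/s
f₀ = ω₀/(2π) = 585 kHz

585 kHz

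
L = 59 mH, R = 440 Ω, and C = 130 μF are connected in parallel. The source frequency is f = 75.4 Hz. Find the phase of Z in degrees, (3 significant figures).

ω = 2πf = 473.8 rad/s
X_L = ωL = 28.0 Ω
X_C = 1/(ωC) = 16.2 Ω
Parallel: admittances add. Y = 1/R + 1/(jωL) + jωC
Y = (0.00227 + j0.0258) S
|Y| = 0.0259 S → |Z| = 1/|Y| = 38.6 Ω, ∠Z = −∠Y = -85.0°

-85.0°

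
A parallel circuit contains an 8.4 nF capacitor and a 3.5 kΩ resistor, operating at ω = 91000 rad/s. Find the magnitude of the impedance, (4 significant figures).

1225 Ω

X_C = 1/(ωC) = 1308 Ω
Parallel: admittances add. Y = 1/R + jωC
Y = (0.0002857 + j0.0007644) S
|Y| = 0.0008161 S → |Z| = 1/|Y| = 1225 Ω, ∠Z = −∠Y = -69.51°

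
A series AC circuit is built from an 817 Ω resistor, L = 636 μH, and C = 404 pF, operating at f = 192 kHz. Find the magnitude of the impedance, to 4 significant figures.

ω = 2πf = 1.206e+06 rad/s
X_L = ωL = 767.3 Ω
X_C = 1/(ωC) = 2052 Ω
Net reactance X = X_L − X_C = -1285 Ω
Z = 817.0 − j1285 Ω
|Z| = √(817.0² + 1285²) = 1522 Ω

1522 Ω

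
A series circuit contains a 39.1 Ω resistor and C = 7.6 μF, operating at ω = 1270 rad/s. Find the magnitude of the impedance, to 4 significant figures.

X_C = 1/(ωC) = 103.6 Ω
Z = 39.10 − j103.6 Ω
|Z| = √(39.10² + 103.6²) = 110.7 Ω

110.7 Ω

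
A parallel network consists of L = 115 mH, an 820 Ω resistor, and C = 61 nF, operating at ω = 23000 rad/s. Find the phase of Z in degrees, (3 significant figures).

X_L = ωL = 2640 Ω
X_C = 1/(ωC) = 713 Ω
Parallel: admittances add. Y = 1/R + 1/(jωL) + jωC
Y = (0.00122 + j0.00102) S
|Y| = 0.00159 S → |Z| = 1/|Y| = 628 Ω, ∠Z = −∠Y = -40.0°

-40.0°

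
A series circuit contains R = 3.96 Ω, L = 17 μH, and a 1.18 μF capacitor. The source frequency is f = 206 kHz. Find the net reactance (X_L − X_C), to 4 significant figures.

21.35 Ω

ω = 2πf = 1.294e+06 rad/s
X_L = ωL = 22.00 Ω
X_C = 1/(ωC) = 0.6547 Ω
X = 22.00 − 0.6547 = 21.35 Ω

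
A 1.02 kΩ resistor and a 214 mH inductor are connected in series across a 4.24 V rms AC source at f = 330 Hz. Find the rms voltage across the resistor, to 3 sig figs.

ω = 2πf = 2073 rad/s
X_L = ωL = 444 Ω
Z = 1020 + j444 Ω
|Z| = √(1020² + 444²) = 1110 Ω
I = V/|Z| = 3.81 mA
V_R = I·|Z_R| = 0.00381 × 1020 = 3.89 V

3.89 V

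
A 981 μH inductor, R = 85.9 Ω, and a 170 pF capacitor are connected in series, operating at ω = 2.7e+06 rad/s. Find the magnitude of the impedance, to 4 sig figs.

X_L = ωL = 2649 Ω
X_C = 1/(ωC) = 2179 Ω
Net reactance X = X_L − X_C = 470.1 Ω
Z = 85.90 + j470.1 Ω
|Z| = √(85.90² + 470.1²) = 477.8 Ω

477.8 Ω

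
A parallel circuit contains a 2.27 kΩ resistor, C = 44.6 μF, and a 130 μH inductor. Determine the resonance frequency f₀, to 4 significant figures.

ω₀ = 1/√(LC) = 1/√(0.00013 × 4.46e-05) = 13130 rad/s
f₀ = ω₀/(2π) = 2.090 kHz

2.090 kHz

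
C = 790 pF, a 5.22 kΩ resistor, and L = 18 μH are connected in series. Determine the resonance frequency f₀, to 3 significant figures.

1.33 MHz

ω₀ = 1/√(LC) = 1/√(1.8e-05 × 7.9e-10) = 8.386e+06 rad/s
f₀ = ω₀/(2π) = 1.33 MHz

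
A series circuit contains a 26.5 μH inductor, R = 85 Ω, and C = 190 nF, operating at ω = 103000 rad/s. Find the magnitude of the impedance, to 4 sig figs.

X_L = ωL = 2.730 Ω
X_C = 1/(ωC) = 51.10 Ω
Net reactance X = X_L − X_C = -48.37 Ω
Z = 85.00 − j48.37 Ω
|Z| = √(85.00² + 48.37²) = 97.80 Ω

97.80 Ω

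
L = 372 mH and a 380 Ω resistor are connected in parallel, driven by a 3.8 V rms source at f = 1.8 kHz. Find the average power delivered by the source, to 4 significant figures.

ω = 2πf = 11310 rad/s
X_L = ωL = 4207 Ω
Parallel: admittances add. Y = 1/R + 1/(jωL)
Y = (0.002632 − j0.0002377) S
|Y| = 0.002642 S → |Z| = 1/|Y| = 378.5 Ω, ∠Z = −∠Y = 5.161°
I = V/|Z| = 10.04 mA
P = VI cos φ = 3.8 × 0.01004 × cos(5.161°) = 38.00 mW

38.00 mW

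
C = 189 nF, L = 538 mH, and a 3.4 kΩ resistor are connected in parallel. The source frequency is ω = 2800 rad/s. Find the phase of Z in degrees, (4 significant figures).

X_L = ωL = 1506 Ω
X_C = 1/(ωC) = 1890 Ω
Parallel: admittances add. Y = 1/R + 1/(jωL) + jωC
Y = (0.0002941 − j0.0001346) S
|Y| = 0.0003235 S → |Z| = 1/|Y| = 3091 Ω, ∠Z = −∠Y = 24.60°

24.60°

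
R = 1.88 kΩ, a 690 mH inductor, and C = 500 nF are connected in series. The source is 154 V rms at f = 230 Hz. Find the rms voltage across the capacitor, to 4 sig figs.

111.0 V

ω = 2πf = 1445 rad/s
X_L = ωL = 997.1 Ω
X_C = 1/(ωC) = 1384 Ω
Net reactance X = X_L − X_C = -386.8 Ω
Z = 1880 − j386.8 Ω
|Z| = √(1880² + 386.8²) = 1919 Ω
I = V/|Z| = 80.23 mA
V_C = I·|Z_C| = 0.08023 × 1384 = 111.0 V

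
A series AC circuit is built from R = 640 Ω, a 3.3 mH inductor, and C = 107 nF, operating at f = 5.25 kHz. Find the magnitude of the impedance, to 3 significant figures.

663 Ω

ω = 2πf = 32990 rad/s
X_L = ωL = 109 Ω
X_C = 1/(ωC) = 283 Ω
Net reactance X = X_L − X_C = -174 Ω
Z = 640 − j174 Ω
|Z| = √(640² + 174²) = 663 Ω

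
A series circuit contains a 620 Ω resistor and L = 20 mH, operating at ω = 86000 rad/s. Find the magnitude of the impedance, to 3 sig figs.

1830 Ω

X_L = ωL = 1720 Ω
Z = 620 + j1720 Ω
|Z| = √(620² + 1720²) = 1830 Ω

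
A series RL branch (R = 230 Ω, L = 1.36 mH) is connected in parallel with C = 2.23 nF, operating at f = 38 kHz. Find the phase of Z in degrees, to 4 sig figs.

46.27°

ω = 2πf = 238800 rad/s
X_L = ωL = 324.7 Ω
X_C = 1/(ωC) = 1878 Ω
Branch 1 (R+jX_L): Z₁ = 230.0 + j324.7 Ω, |Z₁| = 397.9 Ω
Branch 2 (−jX_C): Z₂ = −j1878 Ω
Parallel: Z = Z₁Z₂/(Z₁+Z₂), |Z| = 475.9 Ω, ∠Z = 46.27°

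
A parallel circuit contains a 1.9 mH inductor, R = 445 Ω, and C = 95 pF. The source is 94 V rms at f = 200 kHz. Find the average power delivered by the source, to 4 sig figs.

ω = 2πf = 1.257e+06 rad/s
X_L = ωL = 2388 Ω
X_C = 1/(ωC) = 8377 Ω
Parallel: admittances add. Y = 1/R + 1/(jωL) + jωC
Y = (0.002247 − j0.0002994) S
|Y| = 0.002267 S → |Z| = 1/|Y| = 441.1 Ω, ∠Z = −∠Y = 7.590°
I = V/|Z| = 213.1 mA
P = VI cos φ = 94 × 0.2131 × cos(7.590°) = 19.86 W

19.86 W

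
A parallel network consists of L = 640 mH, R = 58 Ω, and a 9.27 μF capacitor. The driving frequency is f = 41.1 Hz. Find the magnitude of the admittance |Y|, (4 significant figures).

ω = 2πf = 258.2 rad/s
X_L = ωL = 165.3 Ω
X_C = 1/(ωC) = 417.7 Ω
Parallel: admittances add. Y = 1/R + 1/(jωL) + jωC
Y = (0.01724 − j0.003657) S
|Y| = 0.01762 S → |Z| = 1/|Y| = 56.74 Ω, ∠Z = −∠Y = 11.97°

17.62 mS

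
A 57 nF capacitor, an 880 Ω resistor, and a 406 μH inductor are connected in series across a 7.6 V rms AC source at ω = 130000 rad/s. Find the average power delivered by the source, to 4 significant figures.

X_L = ωL = 52.78 Ω
X_C = 1/(ωC) = 135.0 Ω
Net reactance X = X_L − X_C = -82.17 Ω
Z = 880.0 − j82.17 Ω
|Z| = √(880.0² + 82.17²) = 883.8 Ω
∠Z = arctan(-82.17/880.0) = -5.335°
I = V/|Z| = 8.599 mA
P = VI cos φ = 7.6 × 0.008599 × cos(-5.335°) = 65.07 mW

65.07 mW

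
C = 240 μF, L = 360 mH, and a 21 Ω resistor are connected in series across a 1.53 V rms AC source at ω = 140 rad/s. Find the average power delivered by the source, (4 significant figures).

X_L = ωL = 50.40 Ω
X_C = 1/(ωC) = 29.76 Ω
Net reactance X = X_L − X_C = 20.64 Ω
Z = 21.00 + j20.64 Ω
|Z| = √(21.00² + 20.64²) = 29.44 Ω
∠Z = arctan(20.64/21.00) = 44.50°
I = V/|Z| = 51.96 mA
P = VI cos φ = 1.53 × 0.05196 × cos(44.50°) = 56.70 mW

56.70 mW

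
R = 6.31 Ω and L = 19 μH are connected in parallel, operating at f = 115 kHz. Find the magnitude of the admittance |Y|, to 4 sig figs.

ω = 2πf = 722600 rad/s
X_L = ωL = 13.73 Ω
Parallel: admittances add. Y = 1/R + 1/(jωL)
Y = (0.1585 − j0.07284) S
|Y| = 0.1744 S → |Z| = 1/|Y| = 5.733 Ω, ∠Z = −∠Y = 24.68°

174.4 mS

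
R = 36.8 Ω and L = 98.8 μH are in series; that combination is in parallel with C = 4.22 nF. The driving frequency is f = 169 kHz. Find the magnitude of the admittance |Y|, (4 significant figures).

ω = 2πf = 1.062e+06 rad/s
X_L = ωL = 104.9 Ω
X_C = 1/(ωC) = 223.2 Ω
Branch 1 (R+jX_L): Z₁ = 36.80 + j104.9 Ω, |Z₁| = 111.2 Ω
Branch 2 (−jX_C): Z₂ = −j223.2 Ω
Parallel: Z = Z₁Z₂/(Z₁+Z₂), |Z| = 200.3 Ω, ∠Z = 53.38°
|Y| = 1/|Z| = 4.992 mS

4.992 mS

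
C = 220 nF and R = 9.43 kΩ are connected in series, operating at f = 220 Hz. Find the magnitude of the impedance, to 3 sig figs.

9990 Ω

ω = 2πf = 1382 rad/s
X_C = 1/(ωC) = 3290 Ω
Z = 9430 − j3290 Ω
|Z| = √(9430² + 3290²) = 9990 Ω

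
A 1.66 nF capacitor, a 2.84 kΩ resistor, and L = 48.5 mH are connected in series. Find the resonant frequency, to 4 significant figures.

17.74 kHz

ω₀ = 1/√(LC) = 1/√(0.0485 × 1.66e-09) = 111400 rad/s
f₀ = ω₀/(2π) = 17.74 kHz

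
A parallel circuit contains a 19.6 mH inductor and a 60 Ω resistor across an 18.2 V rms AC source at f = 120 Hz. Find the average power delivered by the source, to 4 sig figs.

5.521 W

ω = 2πf = 754.0 rad/s
X_L = ωL = 14.78 Ω
Parallel: admittances add. Y = 1/R + 1/(jωL)
Y = (0.01667 − j0.06767) S
|Y| = 0.06969 S → |Z| = 1/|Y| = 14.35 Ω, ∠Z = −∠Y = 76.16°
I = V/|Z| = 1.268 A
P = VI cos φ = 18.2 × 1.268 × cos(76.16°) = 5.521 W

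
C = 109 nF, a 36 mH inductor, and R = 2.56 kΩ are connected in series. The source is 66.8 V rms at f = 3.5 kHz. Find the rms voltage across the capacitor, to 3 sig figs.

ω = 2πf = 21990 rad/s
X_L = ωL = 792 Ω
X_C = 1/(ωC) = 417 Ω
Net reactance X = X_L − X_C = 374 Ω
Z = 2560 + j374 Ω
|Z| = √(2560² + 374²) = 2590 Ω
I = V/|Z| = 25.8 mA
V_C = I·|Z_C| = 0.0258 × 417 = 10.8 V

10.8 V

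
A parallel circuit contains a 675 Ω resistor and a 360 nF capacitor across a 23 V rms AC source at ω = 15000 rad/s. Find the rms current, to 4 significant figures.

X_C = 1/(ωC) = 185.2 Ω
Parallel: admittances add. Y = 1/R + jωC
Y = (0.001481 + j0.005400) S
|Y| = 0.005600 S → |Z| = 1/|Y| = 178.6 Ω, ∠Z = −∠Y = -74.66°
I = V/|Z| = 23/178.6 = 128.8 mA

128.8 mA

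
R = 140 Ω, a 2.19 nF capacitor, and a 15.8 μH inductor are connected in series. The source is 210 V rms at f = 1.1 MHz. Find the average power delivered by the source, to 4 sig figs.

ω = 2πf = 6.912e+06 rad/s
X_L = ωL = 109.2 Ω
X_C = 1/(ωC) = 66.07 Ω
Net reactance X = X_L − X_C = 43.13 Ω
Z = 140.0 + j43.13 Ω
|Z| = √(140.0² + 43.13²) = 146.5 Ω
∠Z = arctan(43.13/140.0) = 17.12°
I = V/|Z| = 1.434 A
P = VI cos φ = 210 × 1.434 × cos(17.12°) = 287.7 W

287.7 W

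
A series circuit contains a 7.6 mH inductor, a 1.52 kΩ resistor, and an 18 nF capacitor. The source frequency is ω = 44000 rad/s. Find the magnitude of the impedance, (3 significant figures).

X_L = ωL = 334 Ω
X_C = 1/(ωC) = 1260 Ω
Net reactance X = X_L − X_C = -928 Ω
Z = 1520 − j928 Ω
|Z| = √(1520² + 928²) = 1780 Ω

1780 Ω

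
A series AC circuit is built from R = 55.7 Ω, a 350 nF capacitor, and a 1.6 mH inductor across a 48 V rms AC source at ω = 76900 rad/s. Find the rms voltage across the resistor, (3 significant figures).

26.1 V

X_L = ωL = 123 Ω
X_C = 1/(ωC) = 37.2 Ω
Net reactance X = X_L − X_C = 85.9 Ω
Z = 55.7 + j85.9 Ω
|Z| = √(55.7² + 85.9²) = 102 Ω
I = V/|Z| = 469 mA
V_R = I·|Z_R| = 0.469 × 55.7 = 26.1 V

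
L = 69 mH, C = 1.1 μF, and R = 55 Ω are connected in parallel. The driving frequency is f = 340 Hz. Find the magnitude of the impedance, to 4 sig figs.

53.43 Ω

ω = 2πf = 2136 rad/s
X_L = ωL = 147.4 Ω
X_C = 1/(ωC) = 425.5 Ω
Parallel: admittances add. Y = 1/R + 1/(jωL) + jωC
Y = (0.01818 − j0.004434) S
|Y| = 0.01871 S → |Z| = 1/|Y| = 53.43 Ω, ∠Z = −∠Y = 13.71°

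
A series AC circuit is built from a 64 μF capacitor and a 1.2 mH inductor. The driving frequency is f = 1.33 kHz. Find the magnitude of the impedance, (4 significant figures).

8.158 Ω

ω = 2πf = 8357 rad/s
X_L = ωL = 10.03 Ω
X_C = 1/(ωC) = 1.870 Ω
Net reactance X = X_L − X_C = 8.158 Ω
Z = j8.158 Ω
|Z| = √(0² + 8.158²) = 8.158 Ω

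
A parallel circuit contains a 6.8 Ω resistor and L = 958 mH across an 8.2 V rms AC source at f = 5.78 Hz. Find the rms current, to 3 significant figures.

ω = 2πf = 36.32 rad/s
X_L = ωL = 34.8 Ω
Parallel: admittances add. Y = 1/R + 1/(jωL)
Y = (0.147 − j0.0287) S
|Y| = 0.150 S → |Z| = 1/|Y| = 6.67 Ω, ∠Z = −∠Y = 11.1°
I = V/|Z| = 8.2/6.67 = 1.23 A

1.23 A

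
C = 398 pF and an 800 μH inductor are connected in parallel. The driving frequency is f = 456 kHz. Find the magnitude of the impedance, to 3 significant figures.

ω = 2πf = 2.865e+06 rad/s
X_L = ωL = 2290 Ω
X_C = 1/(ωC) = 877 Ω
Parallel: admittances add. Y = 1/(jωL) + jωC
Y = (0 + j0.000704) S
|Y| = 0.000704 S → |Z| = 1/|Y| = 1420 Ω, ∠Z = −∠Y = -90.0°

1420 Ω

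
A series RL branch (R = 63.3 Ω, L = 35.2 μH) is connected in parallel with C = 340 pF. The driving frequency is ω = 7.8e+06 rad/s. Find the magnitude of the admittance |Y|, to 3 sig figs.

X_L = ωL = 275 Ω
X_C = 1/(ωC) = 377 Ω
Branch 1 (R+jX_L): Z₁ = 63.3 + j275 Ω, |Z₁| = 282 Ω
Branch 2 (−jX_C): Z₂ = −j377 Ω
Parallel: Z = Z₁Z₂/(Z₁+Z₂), |Z| = 882 Ω, ∠Z = 45.3°
|Y| = 1/|Z| = 1.13 mS

1.13 mS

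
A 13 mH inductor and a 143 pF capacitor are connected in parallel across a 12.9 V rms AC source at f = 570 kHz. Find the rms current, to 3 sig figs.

ω = 2πf = 3.581e+06 rad/s
X_L = ωL = 46600 Ω
X_C = 1/(ωC) = 1950 Ω
Parallel: admittances add. Y = 1/(jωL) + jωC
Y = (0 + j0.000491) S
|Y| = 0.000491 S → |Z| = 1/|Y| = 2040 Ω, ∠Z = −∠Y = -90.0°
I = V/|Z| = 12.9/2040 = 6.33 mA

6.33 mA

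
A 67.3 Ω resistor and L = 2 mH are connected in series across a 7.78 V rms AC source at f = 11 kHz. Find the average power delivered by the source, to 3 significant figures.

ω = 2πf = 69120 rad/s
X_L = ωL = 138 Ω
Z = 67.3 + j138 Ω
|Z| = √(67.3² + 138²) = 154 Ω
∠Z = arctan(138/67.3) = 64.0°
I = V/|Z| = 50.6 mA
P = VI cos φ = 7.78 × 0.0506 × cos(64.0°) = 172 mW

172 mW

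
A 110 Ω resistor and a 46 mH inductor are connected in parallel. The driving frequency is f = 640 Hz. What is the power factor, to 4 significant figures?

ω = 2πf = 4021 rad/s
X_L = ωL = 185.0 Ω
Parallel: admittances add. Y = 1/R + 1/(jωL)
Y = (0.009091 − j0.005406) S
|Y| = 0.01058 S → |Z| = 1/|Y| = 94.55 Ω, ∠Z = −∠Y = 30.74°
cos φ = cos(30.74°) = 0.8595

0.8595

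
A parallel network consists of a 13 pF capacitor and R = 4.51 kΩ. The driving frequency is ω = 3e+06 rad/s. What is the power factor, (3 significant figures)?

0.985

X_C = 1/(ωC) = 25600 Ω
Parallel: admittances add. Y = 1/R + jωC
Y = (0.000222 + j3.9e-05) S
|Y| = 0.000225 S → |Z| = 1/|Y| = 4440 Ω, ∠Z = −∠Y = -9.98°
cos φ = cos(-9.98°) = 0.985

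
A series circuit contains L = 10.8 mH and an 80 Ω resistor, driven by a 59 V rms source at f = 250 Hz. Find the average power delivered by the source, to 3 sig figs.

41.6 W

ω = 2πf = 1571 rad/s
X_L = ωL = 17.0 Ω
Z = 80.0 + j17.0 Ω
|Z| = √(80.0² + 17.0²) = 81.8 Ω
∠Z = arctan(17.0/80.0) = 12.0°
I = V/|Z| = 721 mA
P = VI cos φ = 59 × 0.721 × cos(12.0°) = 41.6 W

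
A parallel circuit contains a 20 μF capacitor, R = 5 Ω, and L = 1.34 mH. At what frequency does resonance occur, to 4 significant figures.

ω₀ = 1/√(LC) = 1/√(0.00134 × 2e-05) = 6108 rad/s
f₀ = ω₀/(2π) = 972.2 Hz

972.2 Hz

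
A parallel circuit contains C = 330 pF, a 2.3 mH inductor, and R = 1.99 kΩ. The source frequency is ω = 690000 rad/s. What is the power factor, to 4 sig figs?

X_L = ωL = 1587 Ω
X_C = 1/(ωC) = 4392 Ω
Parallel: admittances add. Y = 1/R + 1/(jωL) + jωC
Y = (0.0005025 − j0.0004024) S
|Y| = 0.0006438 S → |Z| = 1/|Y| = 1553 Ω, ∠Z = −∠Y = 38.69°
cos φ = cos(38.69°) = 0.7806

0.7806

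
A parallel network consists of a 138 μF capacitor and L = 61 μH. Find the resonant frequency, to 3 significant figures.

1.73 kHz

ω₀ = 1/√(LC) = 1/√(6.1e-05 × 0.000138) = 10900 rad/s
f₀ = ω₀/(2π) = 1.73 kHz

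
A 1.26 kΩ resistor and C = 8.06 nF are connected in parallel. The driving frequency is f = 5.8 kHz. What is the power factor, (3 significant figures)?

0.938

ω = 2πf = 36440 rad/s
X_C = 1/(ωC) = 3400 Ω
Parallel: admittances add. Y = 1/R + jωC
Y = (0.000794 + j0.000294) S
|Y| = 0.000846 S → |Z| = 1/|Y| = 1180 Ω, ∠Z = −∠Y = -20.3°
cos φ = cos(-20.3°) = 0.938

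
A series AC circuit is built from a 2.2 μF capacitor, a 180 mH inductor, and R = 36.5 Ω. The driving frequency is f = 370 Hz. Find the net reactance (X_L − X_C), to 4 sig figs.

222.9 Ω

ω = 2πf = 2325 rad/s
X_L = ωL = 418.5 Ω
X_C = 1/(ωC) = 195.5 Ω
X = 418.5 − 195.5 = 222.9 Ω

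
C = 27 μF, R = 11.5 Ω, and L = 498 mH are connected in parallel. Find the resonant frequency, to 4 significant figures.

43.40 Hz

ω₀ = 1/√(LC) = 1/√(0.498 × 2.7e-05) = 272.7 rad/s
f₀ = ω₀/(2π) = 43.40 Hz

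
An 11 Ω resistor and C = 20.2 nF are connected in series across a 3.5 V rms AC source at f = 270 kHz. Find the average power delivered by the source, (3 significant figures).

139 mW

ω = 2πf = 1.696e+06 rad/s
X_C = 1/(ωC) = 29.2 Ω
Z = 11.0 − j29.2 Ω
|Z| = √(11.0² + 29.2²) = 31.2 Ω
∠Z = arctan(-29.2/11.0) = -69.3°
I = V/|Z| = 112 mA
P = VI cos φ = 3.5 × 0.112 × cos(-69.3°) = 139 mW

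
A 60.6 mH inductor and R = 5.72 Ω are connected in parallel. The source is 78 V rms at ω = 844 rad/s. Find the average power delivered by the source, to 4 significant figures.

X_L = ωL = 51.15 Ω
Parallel: admittances add. Y = 1/R + 1/(jωL)
Y = (0.1748 − j0.01955) S
|Y| = 0.1759 S → |Z| = 1/|Y| = 5.685 Ω, ∠Z = −∠Y = 6.381°
I = V/|Z| = 13.72 A
P = VI cos φ = 78 × 13.72 × cos(6.381°) = 1.064 kW

1.064 kW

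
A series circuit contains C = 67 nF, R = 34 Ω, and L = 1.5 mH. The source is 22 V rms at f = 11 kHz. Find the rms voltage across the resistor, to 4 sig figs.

6.376 V

ω = 2πf = 69120 rad/s
X_L = ωL = 103.7 Ω
X_C = 1/(ωC) = 215.9 Ω
Net reactance X = X_L − X_C = -112.3 Ω
Z = 34.00 − j112.3 Ω
|Z| = √(34.00² + 112.3²) = 117.3 Ω
I = V/|Z| = 187.5 mA
V_R = I·|Z_R| = 0.1875 × 34.00 = 6.376 V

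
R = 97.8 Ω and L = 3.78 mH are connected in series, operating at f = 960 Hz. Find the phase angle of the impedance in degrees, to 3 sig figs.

ω = 2πf = 6032 rad/s
X_L = ωL = 22.8 Ω
Z = 97.8 + j22.8 Ω
|Z| = √(97.8² + 22.8²) = 100 Ω
∠Z = arctan(22.8/97.8) = 13.1°

13.1°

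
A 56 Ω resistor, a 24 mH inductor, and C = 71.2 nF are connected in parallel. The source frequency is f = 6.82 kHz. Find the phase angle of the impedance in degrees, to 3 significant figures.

ω = 2πf = 42850 rad/s
X_L = ωL = 1030 Ω
X_C = 1/(ωC) = 328 Ω
Parallel: admittances add. Y = 1/R + 1/(jωL) + jωC
Y = (0.0179 + j0.00208) S
|Y| = 0.0180 S → |Z| = 1/|Y| = 55.6 Ω, ∠Z = −∠Y = -6.64°

-6.64°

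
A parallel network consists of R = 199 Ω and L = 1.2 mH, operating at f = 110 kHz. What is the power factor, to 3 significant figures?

0.972

ω = 2πf = 691200 rad/s
X_L = ωL = 829 Ω
Parallel: admittances add. Y = 1/R + 1/(jωL)
Y = (0.00503 − j0.00121) S
|Y| = 0.00517 S → |Z| = 1/|Y| = 194 Ω, ∠Z = −∠Y = 13.5°
cos φ = cos(13.5°) = 0.972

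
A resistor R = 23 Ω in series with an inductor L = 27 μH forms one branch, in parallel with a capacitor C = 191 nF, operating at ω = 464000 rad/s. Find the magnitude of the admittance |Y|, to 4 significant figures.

77.94 mS

X_L = ωL = 12.53 Ω
X_C = 1/(ωC) = 11.28 Ω
Branch 1 (R+jX_L): Z₁ = 23.00 + j12.53 Ω, |Z₁| = 26.19 Ω
Branch 2 (−jX_C): Z₂ = −j11.28 Ω
Parallel: Z = Z₁Z₂/(Z₁+Z₂), |Z| = 12.83 Ω, ∠Z = -64.52°
|Y| = 1/|Z| = 77.94 mS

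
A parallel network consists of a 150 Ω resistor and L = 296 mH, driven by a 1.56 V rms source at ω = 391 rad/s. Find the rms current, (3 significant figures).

17.0 mA

X_L = ωL = 116 Ω
Parallel: admittances add. Y = 1/R + 1/(jωL)
Y = (0.00667 − j0.00864) S
|Y| = 0.0109 S → |Z| = 1/|Y| = 91.6 Ω, ∠Z = −∠Y = 52.3°
I = V/|Z| = 1.56/91.6 = 17.0 mA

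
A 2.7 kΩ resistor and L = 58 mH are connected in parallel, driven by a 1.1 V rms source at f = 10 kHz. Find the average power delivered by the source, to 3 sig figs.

448 μW

ω = 2πf = 62830 rad/s
X_L = ωL = 3640 Ω
Parallel: admittances add. Y = 1/R + 1/(jωL)
Y = (0.000370 − j0.000274) S
|Y| = 0.000461 S → |Z| = 1/|Y| = 2170 Ω, ∠Z = −∠Y = 36.5°
I = V/|Z| = 507 μA
P = VI cos φ = 1.1 × 0.000507 × cos(36.5°) = 448 μW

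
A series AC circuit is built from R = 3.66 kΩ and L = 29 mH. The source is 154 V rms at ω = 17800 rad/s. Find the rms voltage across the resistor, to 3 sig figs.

152 V

X_L = ωL = 516 Ω
Z = 3660 + j516 Ω
|Z| = √(3660² + 516²) = 3700 Ω
I = V/|Z| = 41.7 mA
V_R = I·|Z_R| = 0.0417 × 3660 = 152 V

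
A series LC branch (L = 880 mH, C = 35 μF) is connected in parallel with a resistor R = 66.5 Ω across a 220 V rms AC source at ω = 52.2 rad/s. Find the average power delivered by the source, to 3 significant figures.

728 W

X_L = ωL = 45.9 Ω
X_C = 1/(ωC) = 547 Ω
Branch 1: Z₁ = R = 66.5 Ω
Branch 2 (series LC): Z₂ = j(X_L − X_C) = −j501 Ω
Parallel: Z = Z₁Z₂/(Z₁+Z₂), |Z| = 65.9 Ω, ∠Z = -7.55°
I = V/|Z| = 3.34 A
P = VI cos φ = 220 × 3.34 × cos(-7.55°) = 728 W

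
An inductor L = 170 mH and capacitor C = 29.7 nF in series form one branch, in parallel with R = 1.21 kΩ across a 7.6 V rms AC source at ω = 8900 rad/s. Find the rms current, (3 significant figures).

X_L = ωL = 1510 Ω
X_C = 1/(ωC) = 3780 Ω
Branch 1: Z₁ = R = 1210 Ω
Branch 2 (series LC): Z₂ = j(X_L − X_C) = −j2270 Ω
Parallel: Z = Z₁Z₂/(Z₁+Z₂), |Z| = 1070 Ω, ∠Z = -28.1°
I = V/|Z| = 7.6/1070 = 7.12 mA

7.12 mA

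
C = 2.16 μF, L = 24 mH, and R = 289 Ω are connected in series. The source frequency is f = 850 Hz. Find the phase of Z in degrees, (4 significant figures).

8.170°

ω = 2πf = 5341 rad/s
X_L = ωL = 128.2 Ω
X_C = 1/(ωC) = 86.69 Ω
Net reactance X = X_L − X_C = 41.49 Ω
Z = 289.0 + j41.49 Ω
|Z| = √(289.0² + 41.49²) = 292.0 Ω
∠Z = arctan(41.49/289.0) = 8.170°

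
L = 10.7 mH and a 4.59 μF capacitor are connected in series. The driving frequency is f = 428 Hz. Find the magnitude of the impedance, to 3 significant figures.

52.2 Ω

ω = 2πf = 2689 rad/s
X_L = ωL = 28.8 Ω
X_C = 1/(ωC) = 81.0 Ω
Net reactance X = X_L − X_C = -52.2 Ω
Z = − j52.2 Ω
|Z| = √(0² + 52.2²) = 52.2 Ω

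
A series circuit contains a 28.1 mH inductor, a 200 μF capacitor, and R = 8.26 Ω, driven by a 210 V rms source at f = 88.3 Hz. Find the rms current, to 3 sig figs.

19.9 A

ω = 2πf = 554.8 rad/s
X_L = ωL = 15.6 Ω
X_C = 1/(ωC) = 9.01 Ω
Net reactance X = X_L − X_C = 6.58 Ω
Z = 8.26 + j6.58 Ω
|Z| = √(8.26² + 6.58²) = 10.6 Ω
I = V/|Z| = 210/10.6 = 19.9 A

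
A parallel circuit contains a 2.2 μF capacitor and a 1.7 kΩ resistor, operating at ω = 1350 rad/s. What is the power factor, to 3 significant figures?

0.194

X_C = 1/(ωC) = 337 Ω
Parallel: admittances add. Y = 1/R + jωC
Y = (0.000588 + j0.00297) S
|Y| = 0.00303 S → |Z| = 1/|Y| = 330 Ω, ∠Z = −∠Y = -78.8°
cos φ = cos(-78.8°) = 0.194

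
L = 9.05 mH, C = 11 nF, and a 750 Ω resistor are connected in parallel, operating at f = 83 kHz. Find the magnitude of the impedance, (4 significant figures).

ω = 2πf = 521500 rad/s
X_L = ωL = 4720 Ω
X_C = 1/(ωC) = 174.3 Ω
Parallel: admittances add. Y = 1/R + 1/(jωL) + jωC
Y = (0.001333 + j0.005525) S
|Y| = 0.005683 S → |Z| = 1/|Y| = 176.0 Ω, ∠Z = −∠Y = -76.43°

176.0 Ω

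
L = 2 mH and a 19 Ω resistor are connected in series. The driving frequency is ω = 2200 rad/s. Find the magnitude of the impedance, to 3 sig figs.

X_L = ωL = 4.40 Ω
Z = 19.0 + j4.40 Ω
|Z| = √(19.0² + 4.40²) = 19.5 Ω

19.5 Ω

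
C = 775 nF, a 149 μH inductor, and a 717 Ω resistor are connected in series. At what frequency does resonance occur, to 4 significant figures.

14.81 kHz

ω₀ = 1/√(LC) = 1/√(0.000149 × 7.75e-07) = 93060 rad/s
f₀ = ω₀/(2π) = 14.81 kHz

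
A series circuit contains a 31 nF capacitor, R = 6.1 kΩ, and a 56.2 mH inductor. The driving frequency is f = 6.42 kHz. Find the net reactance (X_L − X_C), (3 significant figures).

ω = 2πf = 40340 rad/s
X_L = ωL = 2270 Ω
X_C = 1/(ωC) = 800 Ω
X = 2270 − 800 = 1470 Ω

1470 Ω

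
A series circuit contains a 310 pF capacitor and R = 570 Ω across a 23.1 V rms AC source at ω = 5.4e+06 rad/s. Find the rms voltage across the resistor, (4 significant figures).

X_C = 1/(ωC) = 597.4 Ω
Z = 570.0 − j597.4 Ω
|Z| = √(570.0² + 597.4²) = 825.7 Ω
I = V/|Z| = 27.98 mA
V_R = I·|Z_R| = 0.02798 × 570.0 = 15.95 V

15.95 V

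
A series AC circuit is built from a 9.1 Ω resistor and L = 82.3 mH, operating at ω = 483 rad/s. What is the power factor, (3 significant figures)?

0.223

X_L = ωL = 39.8 Ω
Z = 9.10 + j39.8 Ω
|Z| = √(9.10² + 39.8²) = 40.8 Ω
∠Z = arctan(39.8/9.10) = 77.1°
cos φ = cos(77.1°) = 0.223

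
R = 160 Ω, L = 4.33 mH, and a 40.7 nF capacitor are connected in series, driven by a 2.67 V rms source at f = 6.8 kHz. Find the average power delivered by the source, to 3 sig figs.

ω = 2πf = 42730 rad/s
X_L = ωL = 185 Ω
X_C = 1/(ωC) = 575 Ω
Net reactance X = X_L − X_C = -390 Ω
Z = 160 − j390 Ω
|Z| = √(160² + 390²) = 422 Ω
∠Z = arctan(-390/160) = -67.7°
I = V/|Z| = 6.33 mA
P = VI cos φ = 2.67 × 0.00633 × cos(-67.7°) = 6.42 mW

6.42 mW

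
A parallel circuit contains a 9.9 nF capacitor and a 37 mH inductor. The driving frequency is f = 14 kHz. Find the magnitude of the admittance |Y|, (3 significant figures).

564 μS

ω = 2πf = 87960 rad/s
X_L = ωL = 3250 Ω
X_C = 1/(ωC) = 1150 Ω
Parallel: admittances add. Y = 1/(jωL) + jωC
Y = (0 + j0.000564) S
|Y| = 0.000564 S → |Z| = 1/|Y| = 1770 Ω, ∠Z = −∠Y = -90.0°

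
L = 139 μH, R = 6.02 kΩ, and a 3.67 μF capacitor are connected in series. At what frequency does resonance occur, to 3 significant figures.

ω₀ = 1/√(LC) = 1/√(0.000139 × 3.67e-06) = 44280 rad/s
f₀ = ω₀/(2π) = 7.05 kHz

7.05 kHz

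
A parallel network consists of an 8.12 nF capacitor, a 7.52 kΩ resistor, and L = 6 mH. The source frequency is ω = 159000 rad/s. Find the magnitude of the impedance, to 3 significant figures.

3610 Ω

X_L = ωL = 954 Ω
X_C = 1/(ωC) = 775 Ω
Parallel: admittances add. Y = 1/R + 1/(jωL) + jωC
Y = (0.000133 + j0.000243) S
|Y| = 0.000277 S → |Z| = 1/|Y| = 3610 Ω, ∠Z = −∠Y = -61.3°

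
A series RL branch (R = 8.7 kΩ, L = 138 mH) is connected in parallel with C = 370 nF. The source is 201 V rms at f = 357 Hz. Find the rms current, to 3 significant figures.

ω = 2πf = 2243 rad/s
X_L = ωL = 310 Ω
X_C = 1/(ωC) = 1200 Ω
Branch 1 (R+jX_L): Z₁ = 8700 + j310 Ω, |Z₁| = 8710 Ω
Branch 2 (−jX_C): Z₂ = −j1200 Ω
Parallel: Z = Z₁Z₂/(Z₁+Z₂), |Z| = 1200 Ω, ∠Z = -82.1°
I = V/|Z| = 201/1200 = 168 mA

168 mA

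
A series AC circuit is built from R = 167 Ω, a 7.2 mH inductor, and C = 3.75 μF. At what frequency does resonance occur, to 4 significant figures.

ω₀ = 1/√(LC) = 1/√(0.0072 × 3.75e-06) = 6086 rad/s
f₀ = ω₀/(2π) = 968.6 Hz

968.6 Hz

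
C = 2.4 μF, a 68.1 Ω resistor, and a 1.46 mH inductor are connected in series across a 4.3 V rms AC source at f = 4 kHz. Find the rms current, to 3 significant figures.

60.6 mA

ω = 2πf = 25130 rad/s
X_L = ωL = 36.7 Ω
X_C = 1/(ωC) = 16.6 Ω
Net reactance X = X_L − X_C = 20.1 Ω
Z = 68.1 + j20.1 Ω
|Z| = √(68.1² + 20.1²) = 71.0 Ω
I = V/|Z| = 4.3/71.0 = 60.6 mA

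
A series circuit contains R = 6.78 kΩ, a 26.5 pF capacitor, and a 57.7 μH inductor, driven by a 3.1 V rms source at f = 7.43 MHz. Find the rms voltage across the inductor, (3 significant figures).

1.19 V

ω = 2πf = 4.668e+07 rad/s
X_L = ωL = 2690 Ω
X_C = 1/(ωC) = 808 Ω
Net reactance X = X_L − X_C = 1890 Ω
Z = 6780 + j1890 Ω
|Z| = √(6780² + 1890²) = 7040 Ω
I = V/|Z| = 441 μA
V_L = I·|Z_L| = 0.000441 × 2690 = 1.19 V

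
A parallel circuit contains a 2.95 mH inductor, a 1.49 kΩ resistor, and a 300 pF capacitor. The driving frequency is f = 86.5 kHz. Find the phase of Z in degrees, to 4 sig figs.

34.47°

ω = 2πf = 543500 rad/s
X_L = ωL = 1603 Ω
X_C = 1/(ωC) = 6133 Ω
Parallel: admittances add. Y = 1/R + 1/(jωL) + jωC
Y = (0.0006711 − j0.0004607) S
|Y| = 0.0008140 S → |Z| = 1/|Y| = 1228 Ω, ∠Z = −∠Y = 34.47°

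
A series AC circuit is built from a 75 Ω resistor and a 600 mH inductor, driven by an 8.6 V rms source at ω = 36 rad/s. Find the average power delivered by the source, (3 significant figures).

911 mW

X_L = ωL = 21.6 Ω
Z = 75.0 + j21.6 Ω
|Z| = √(75.0² + 21.6²) = 78.0 Ω
∠Z = arctan(21.6/75.0) = 16.1°
I = V/|Z| = 110 mA
P = VI cos φ = 8.6 × 0.110 × cos(16.1°) = 911 mW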